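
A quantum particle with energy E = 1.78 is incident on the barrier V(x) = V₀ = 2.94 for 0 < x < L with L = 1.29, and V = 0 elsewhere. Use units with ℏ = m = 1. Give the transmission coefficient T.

Since E < V₀ the interior solution is evanescent with decay constant κ = √(2m(V₀ − E))/ℏ = 1.523.
κL = 1.965, sinh(κL) = 3.497.
The exact tunnelling result is T⁻¹ = 1 + V₀² sinh²(κL) / [4E(V₀ − E)] = 13.80, so T = 0.0725.

T = 0.0725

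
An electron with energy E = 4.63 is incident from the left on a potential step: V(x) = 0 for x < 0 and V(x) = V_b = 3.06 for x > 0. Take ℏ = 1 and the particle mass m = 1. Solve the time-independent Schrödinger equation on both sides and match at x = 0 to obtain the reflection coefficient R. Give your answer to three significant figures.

R = 0.0697

The wavenumbers are k₁ = √(2mE)/ℏ = 3.043 on the left and k₂ = √(2m(E − V_b))/ℏ = 1.772 on the right.
Continuity of ψ and ψ′ at the step yields the reflection amplitude r = (k₁ − k₂)/(k₁ + k₂) = 0.2640; thus R = |r|² = 0.06968, T = 0.9303.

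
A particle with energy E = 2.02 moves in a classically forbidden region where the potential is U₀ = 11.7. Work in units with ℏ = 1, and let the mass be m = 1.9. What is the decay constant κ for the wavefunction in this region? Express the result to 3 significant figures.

Since E < U₀ the TISE in this region is ψ'' = κ²ψ with κ = √(2m(U₀ − E))/ℏ.
κ = √(2 × 1.9 × 9.68) = 6.065.

κ = 6.06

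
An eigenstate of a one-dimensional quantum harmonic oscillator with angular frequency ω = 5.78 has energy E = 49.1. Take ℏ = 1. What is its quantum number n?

E_n = ℏω(n + ½) ⇒ n = E/(ℏω) − ½ = 49.1/5.78 − 0.5 = 7.995 → n = 8.

n = 8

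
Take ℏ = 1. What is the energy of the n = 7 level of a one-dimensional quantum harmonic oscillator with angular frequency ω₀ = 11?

Using E_n = (n + ½)ℏω₀: E_7 = 7.5 × 11 = 82.50.

E = 82.5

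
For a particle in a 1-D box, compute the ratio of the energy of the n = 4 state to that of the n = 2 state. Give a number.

4

Since E_n ∝ n², the ratio is (4/2)² = 4.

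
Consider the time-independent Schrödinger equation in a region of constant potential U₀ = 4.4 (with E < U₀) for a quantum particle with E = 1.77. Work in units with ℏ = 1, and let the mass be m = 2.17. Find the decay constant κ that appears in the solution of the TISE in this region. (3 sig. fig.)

κ = 3.38

Since E < U₀ the TISE in this region is ψ'' = κ²ψ with κ = √(2m(U₀ − E))/ℏ.
κ = √(2 × 2.17 × 2.63) = 3.378.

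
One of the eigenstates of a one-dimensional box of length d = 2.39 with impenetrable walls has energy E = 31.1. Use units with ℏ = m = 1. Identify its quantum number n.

n = 6

For an infinite well E_n = n²π²ℏ²/(2md²), so n = (d/πℏ)√(2mE).
n = (2.39/π) × √(2 × 1 × 31.1) = 6.000 → n = 6.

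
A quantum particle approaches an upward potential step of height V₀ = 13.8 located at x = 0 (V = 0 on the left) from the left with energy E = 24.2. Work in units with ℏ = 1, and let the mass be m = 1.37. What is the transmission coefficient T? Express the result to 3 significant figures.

On each side the TISE gives plane waves with k = √(2m(E − V))/ℏ: k₁ = √(2·1.37·24.2) = 8.143, k₂ = √(2·1.37·10.4) = 5.338.
Matching ψ and ψ′ at x = 0 gives r = (k₁ − k₂)/(k₁ + k₂), so R = r² = 0.04329 and T = 1 − R = 0.9567.

T = 0.957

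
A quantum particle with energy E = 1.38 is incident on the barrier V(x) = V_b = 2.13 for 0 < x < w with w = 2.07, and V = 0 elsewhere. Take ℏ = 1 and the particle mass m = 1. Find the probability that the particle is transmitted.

T = 0.0227

Since E < V_b the interior solution is evanescent with decay constant κ = √(2m(V_b − E))/ℏ = 1.225.
κw = 2.535, sinh(κw) = 6.270.
Matching ψ, ψ′ at both faces gives T = [1 + V_b² sinh²(κw) / (4E(V_b − E))]⁻¹ = 1/44.08 = 0.0227.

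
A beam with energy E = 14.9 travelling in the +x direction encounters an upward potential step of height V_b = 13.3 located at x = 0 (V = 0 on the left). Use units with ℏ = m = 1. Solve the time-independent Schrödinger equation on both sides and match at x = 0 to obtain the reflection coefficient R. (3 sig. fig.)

R = 0.256

On each side the TISE gives plane waves with k = √(2m(E − V))/ℏ: k₁ = √(2·1·14.9) = 5.459, k₂ = √(2·1·1.6) = 1.789.
Matching ψ and ψ′ at x = 0 gives r = (k₁ − k₂)/(k₁ + k₂), so R = r² = 0.2564 and T = 1 − R = 0.7436.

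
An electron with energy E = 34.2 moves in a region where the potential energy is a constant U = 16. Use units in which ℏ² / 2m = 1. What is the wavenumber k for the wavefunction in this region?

With E > U the solution is oscillatory, ψ ∝ e^{±ikx} with k = √(2m(E − U))/ℏ.
k = √(2 × 0.5 × 18.2) = 4.266.

k = 4.27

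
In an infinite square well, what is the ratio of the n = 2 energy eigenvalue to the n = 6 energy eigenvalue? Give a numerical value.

0.111111

Since E_n ∝ n², the ratio is (2/6)² = 0.111111.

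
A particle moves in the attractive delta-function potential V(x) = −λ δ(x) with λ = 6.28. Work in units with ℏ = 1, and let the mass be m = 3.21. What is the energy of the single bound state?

The bound state is ψ(x) = √κ e^{−κ|x|}. The derivative jump ψ'(0⁺) − ψ'(0⁻) = −(2mλ/ℏ²)ψ(0) fixes κ = mλ/ℏ² = 20.16.
Then E = −ℏ²κ²/(2m) = −mλ²/(2ℏ²) = -63.30.

E = -63.3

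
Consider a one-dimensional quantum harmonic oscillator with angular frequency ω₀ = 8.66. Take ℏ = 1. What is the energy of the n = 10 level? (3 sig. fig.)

E = 90.9

The oscillator eigenvalues are E_n = ℏω₀(n + ½), so E_10 = 8.66 × 10.5 = 90.93.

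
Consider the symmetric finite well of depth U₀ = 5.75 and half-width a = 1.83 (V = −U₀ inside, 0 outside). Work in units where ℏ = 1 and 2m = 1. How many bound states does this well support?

The dimensionless depth is z₀ = a√(2mU₀)/ℏ = 1.83 × √(5.750) = 4.388.
The even/odd transcendental equations gain one root per π/2 in z₀, giving N = 1 + ⌊2z₀/π⌋ = 1 + ⌊2.794⌋ = 3.

N = 3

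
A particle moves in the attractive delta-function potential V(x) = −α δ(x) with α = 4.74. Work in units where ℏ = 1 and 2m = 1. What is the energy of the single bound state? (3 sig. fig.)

E = -5.62

For x ≠ 0 the bound state is ψ ∝ e^{−κ|x|}; integrating the TISE across the delta gives the cusp condition 2κ = 2mα/ℏ², so κ = 2.370.
Then E = −ℏ²κ²/(2m) = −mα²/(2ℏ²) = -5.617.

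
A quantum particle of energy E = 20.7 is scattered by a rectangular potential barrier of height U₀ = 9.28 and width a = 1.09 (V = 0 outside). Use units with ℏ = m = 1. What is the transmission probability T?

Above the barrier the interior wavenumber is k₂ = √(2m(E − U₀))/ℏ = 4.779, giving phase k₂a = 5.209.
T = [1 + U₀² sin²(k₂a) / (4E(E − U₀))]⁻¹ = 1/1.070 = 0.934.

T = 0.934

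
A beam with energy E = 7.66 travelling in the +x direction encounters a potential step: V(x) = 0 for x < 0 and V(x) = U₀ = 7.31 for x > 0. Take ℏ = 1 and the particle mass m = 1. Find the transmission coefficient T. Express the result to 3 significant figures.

T = 0.580

On each side the TISE gives plane waves with k = √(2m(E − V))/ℏ: k₁ = √(2·1·7.66) = 3.914, k₂ = √(2·1·0.35) = 0.8367.
Matching ψ and ψ′ at x = 0 gives r = (k₁ − k₂)/(k₁ + k₂), so R = r² = 0.4196 and T = 1 − R = 0.5804.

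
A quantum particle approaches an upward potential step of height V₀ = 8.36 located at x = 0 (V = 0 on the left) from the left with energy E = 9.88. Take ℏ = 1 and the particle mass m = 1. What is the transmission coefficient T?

T = 0.809

On each side the TISE gives plane waves with k = √(2m(E − V))/ℏ: k₁ = √(2·1·9.88) = 4.445, k₂ = √(2·1·1.52) = 1.744.
Continuity of ψ and ψ′ at the step yields the reflection amplitude r = (k₁ − k₂)/(k₁ + k₂) = 0.4365; thus R = |r|² = 0.1906, T = 0.8094.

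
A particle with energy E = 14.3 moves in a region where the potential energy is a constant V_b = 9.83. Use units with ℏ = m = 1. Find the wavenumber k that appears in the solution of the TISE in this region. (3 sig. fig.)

With E > V_b the solution is oscillatory, ψ ∝ e^{±ikx} with k = √(2m(E − V_b))/ℏ.
k = √(2 × 1 × 4.47) = 2.990.

k = 2.99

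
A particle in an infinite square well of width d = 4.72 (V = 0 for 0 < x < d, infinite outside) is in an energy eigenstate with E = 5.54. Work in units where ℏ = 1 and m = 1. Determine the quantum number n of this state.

From E_n = n²π²ℏ²/(2md²) invert to n = √(2md²E)/(πℏ).
n = (4.72/π) × √(2 × 1 × 5.54) = 5.001 → n = 5.

n = 5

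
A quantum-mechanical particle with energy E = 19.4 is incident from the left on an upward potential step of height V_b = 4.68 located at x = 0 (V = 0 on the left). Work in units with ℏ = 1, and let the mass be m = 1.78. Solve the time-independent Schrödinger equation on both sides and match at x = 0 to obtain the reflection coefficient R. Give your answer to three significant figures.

R = 0.00475

The wavenumbers are k₁ = √(2mE)/ℏ = 8.310 on the left and k₂ = √(2m(E − V_b))/ℏ = 7.239 on the right.
Continuity of ψ and ψ′ at the step yields the reflection amplitude r = (k₁ − k₂)/(k₁ + k₂) = 0.06891; thus R = |r|² = 0.004748, T = 0.9953.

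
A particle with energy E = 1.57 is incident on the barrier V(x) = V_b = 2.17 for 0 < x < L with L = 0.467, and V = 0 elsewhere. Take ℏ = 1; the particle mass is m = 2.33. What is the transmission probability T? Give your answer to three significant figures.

Since E < V_b the interior solution is evanescent with decay constant κ = √(2m(V_b − E))/ℏ = 1.672.
κL = 0.7809, sinh(κL) = 0.8627.
The exact tunnelling result is T⁻¹ = 1 + V_b² sinh²(κL) / [4E(V_b − E)] = 1.930, so T = 0.518.

T = 0.518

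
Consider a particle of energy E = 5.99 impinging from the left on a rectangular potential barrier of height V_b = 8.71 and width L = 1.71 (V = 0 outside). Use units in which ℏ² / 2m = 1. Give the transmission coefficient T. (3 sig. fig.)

E < V_b: inside the barrier ψ ∝ e^{±κx} with κ = √(2m(V_b − E))/ℏ = 1.649.
κL = 2.820, sinh(κL) = 8.360.
The exact tunnelling result is T⁻¹ = 1 + V_b² sinh²(κL) / [4E(V_b − E)] = 82.36, so T = 0.0121.

T = 0.0121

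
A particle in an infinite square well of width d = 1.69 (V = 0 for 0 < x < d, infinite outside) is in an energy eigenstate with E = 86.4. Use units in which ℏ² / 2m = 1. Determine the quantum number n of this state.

n = 5

From E_n = n²π²ℏ²/(2md²) invert to n = √(2md²E)/(πℏ).
n = (1.69/π) × √(2 × 0.5 × 86.4) = 5.000 → n = 5.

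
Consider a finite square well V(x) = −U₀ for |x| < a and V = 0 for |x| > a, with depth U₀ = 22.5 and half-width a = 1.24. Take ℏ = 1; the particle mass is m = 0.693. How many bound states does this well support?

Define the well-strength parameter z₀ = (a/ℏ)√(2mU₀) = 1.24 × √(2·0.693·22.5) = 6.925.
A new bound state (alternating even/odd) appears each time z₀ passes a multiple of π/2, so N = ⌊2z₀/π⌋ + 1 = ⌊4.408⌋ + 1 = 5.

N = 5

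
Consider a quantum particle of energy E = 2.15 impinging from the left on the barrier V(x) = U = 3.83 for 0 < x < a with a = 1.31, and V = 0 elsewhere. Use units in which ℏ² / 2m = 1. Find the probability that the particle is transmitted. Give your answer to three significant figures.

T = 0.124

E < U: inside the barrier ψ ∝ e^{±κx} with κ = √(2m(U − E))/ℏ = 1.296.
κa = 1.698, sinh(κa) = 2.640.
Matching ψ, ψ′ at both faces gives T = [1 + U² sinh²(κa) / (4E(U − E))]⁻¹ = 1/8.075 = 0.124.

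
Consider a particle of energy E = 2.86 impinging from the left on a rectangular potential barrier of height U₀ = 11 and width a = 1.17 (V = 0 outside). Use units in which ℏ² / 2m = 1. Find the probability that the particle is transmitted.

E < U₀: inside the barrier ψ ∝ e^{±κx} with κ = √(2m(U₀ − E))/ℏ = 2.853.
κa = 3.338, sinh(κa) = 14.06.
The exact tunnelling result is T⁻¹ = 1 + U₀² sinh²(κa) / [4E(U₀ − E)] = 258.0, so T = 0.00388.

T = 0.00388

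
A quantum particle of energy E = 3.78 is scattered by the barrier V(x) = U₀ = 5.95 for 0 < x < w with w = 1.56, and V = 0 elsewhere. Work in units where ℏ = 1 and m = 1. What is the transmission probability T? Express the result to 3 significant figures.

T = 0.00556

Since E < U₀ the interior solution is evanescent with decay constant κ = √(2m(U₀ − E))/ℏ = 2.083.
κw = 3.250, sinh(κw) = 12.87.
Matching ψ, ψ′ at both faces gives T = [1 + U₀² sinh²(κw) / (4E(U₀ − E))]⁻¹ = 1/179.8 = 0.00556.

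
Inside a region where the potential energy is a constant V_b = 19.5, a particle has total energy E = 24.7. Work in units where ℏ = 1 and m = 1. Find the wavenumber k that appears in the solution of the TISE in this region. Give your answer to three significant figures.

k = 3.22

With E > V_b the solution is oscillatory, ψ ∝ e^{±ikx} with k = √(2m(E − V_b))/ℏ.
k = √(2 × 1 × 5.2) = 3.225.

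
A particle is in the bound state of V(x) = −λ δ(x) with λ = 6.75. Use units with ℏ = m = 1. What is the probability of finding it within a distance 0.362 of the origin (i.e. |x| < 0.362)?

The normalised bound state is ψ = √κ e^{−κ|x|} with κ = mλ/ℏ² = 6.750.
P(|x| < d) = ∫_{−d}^{d} κ e^{−2κ|x|} dx = 1 − e^{−2κd} = 1 − e^{−4.887} = 0.9925.

P = 0.992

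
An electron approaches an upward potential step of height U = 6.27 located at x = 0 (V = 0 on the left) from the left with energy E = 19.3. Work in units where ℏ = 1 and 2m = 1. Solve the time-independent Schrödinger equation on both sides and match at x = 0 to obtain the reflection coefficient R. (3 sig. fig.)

On each side the TISE gives plane waves with k = √(2m(E − V))/ℏ: k₁ = √(2·½·19.3) = 4.393, k₂ = √(2·½·13.03) = 3.610.
Matching ψ and ψ′ at x = 0 gives r = (k₁ − k₂)/(k₁ + k₂), so R = r² = 0.009584 and T = 1 − R = 0.9904.

R = 0.00958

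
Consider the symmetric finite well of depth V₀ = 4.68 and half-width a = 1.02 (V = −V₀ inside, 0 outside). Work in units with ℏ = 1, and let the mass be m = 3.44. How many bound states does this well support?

Define the well-strength parameter z₀ = (a/ℏ)√(2mV₀) = 1.02 × √(2·3.44·4.68) = 5.788.
A new bound state (alternating even/odd) appears each time z₀ passes a multiple of π/2, so N = ⌊2z₀/π⌋ + 1 = ⌊3.685⌋ + 1 = 4.

N = 4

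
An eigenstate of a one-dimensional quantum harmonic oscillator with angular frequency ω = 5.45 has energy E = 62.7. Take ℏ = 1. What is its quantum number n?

n = 11

E_n = ℏω(n + ½) ⇒ n = E/(ℏω) − ½ = 62.7/5.45 − 0.5 = 11.005 → n = 11.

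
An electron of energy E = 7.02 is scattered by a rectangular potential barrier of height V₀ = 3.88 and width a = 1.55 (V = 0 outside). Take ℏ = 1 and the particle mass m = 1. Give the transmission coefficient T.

T = 0.928

Above the barrier the interior wavenumber is k₂ = √(2m(E − V₀))/ℏ = 2.506, giving phase k₂a = 3.884.
T = [1 + V₀² sin²(k₂a) / (4E(E − V₀))]⁻¹ = 1/1.078 = 0.928.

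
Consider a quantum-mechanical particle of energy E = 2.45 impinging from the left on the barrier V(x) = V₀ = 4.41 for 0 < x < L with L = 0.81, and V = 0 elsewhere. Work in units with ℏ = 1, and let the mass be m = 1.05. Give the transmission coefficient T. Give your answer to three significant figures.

T = 0.137

E < V₀: inside the barrier ψ ∝ e^{±κx} with κ = √(2m(V₀ − E))/ℏ = 2.029.
κL = 1.643, sinh(κL) = 2.489.
The exact tunnelling result is T⁻¹ = 1 + V₀² sinh²(κL) / [4E(V₀ − E)] = 7.275, so T = 0.137.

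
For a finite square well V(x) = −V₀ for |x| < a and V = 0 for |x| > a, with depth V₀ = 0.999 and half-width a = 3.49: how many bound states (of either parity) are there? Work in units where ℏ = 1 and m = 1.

The dimensionless depth is z₀ = a√(2mV₀)/ℏ = 3.49 × √(1.998) = 4.933.
The even/odd transcendental equations gain one root per π/2 in z₀, giving N = 1 + ⌊2z₀/π⌋ = 1 + ⌊3.141⌋ = 4.

N = 4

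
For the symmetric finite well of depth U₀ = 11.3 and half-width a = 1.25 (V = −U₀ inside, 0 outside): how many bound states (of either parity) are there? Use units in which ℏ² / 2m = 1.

The dimensionless depth is z₀ = a√(2mU₀)/ℏ = 1.25 × √(11.30) = 4.202.
The even/odd transcendental equations gain one root per π/2 in z₀, giving N = 1 + ⌊2z₀/π⌋ = 1 + ⌊2.675⌋ = 3.

N = 3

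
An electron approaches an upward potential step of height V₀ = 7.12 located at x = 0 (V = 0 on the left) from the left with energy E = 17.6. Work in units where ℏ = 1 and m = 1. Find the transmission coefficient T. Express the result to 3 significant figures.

The wavenumbers are k₁ = √(2mE)/ℏ = 5.933 on the left and k₂ = √(2m(E − V₀))/ℏ = 4.578 on the right.
Matching ψ and ψ′ at x = 0 gives r = (k₁ − k₂)/(k₁ + k₂), so R = r² = 0.01661 and T = 1 − R = 0.9834.

T = 0.983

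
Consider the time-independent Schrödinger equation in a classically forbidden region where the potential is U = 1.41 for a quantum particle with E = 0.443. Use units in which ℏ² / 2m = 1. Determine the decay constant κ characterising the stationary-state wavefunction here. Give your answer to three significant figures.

κ = 0.983

Since E < U the TISE in this region is ψ'' = κ²ψ with κ = √(2m(U − E))/ℏ.
κ = √(2 × 0.5 × 0.967) = 0.9834.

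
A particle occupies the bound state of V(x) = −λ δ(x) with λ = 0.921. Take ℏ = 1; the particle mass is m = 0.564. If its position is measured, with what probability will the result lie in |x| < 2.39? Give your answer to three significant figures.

P = 0.917

The normalised bound state is ψ = √κ e^{−κ|x|} with κ = mλ/ℏ² = 0.5194.
P(|x| < d) = ∫_{−d}^{d} κ e^{−2κ|x|} dx = 1 − e^{−2κd} = 1 − e^{−2.483} = 0.9165.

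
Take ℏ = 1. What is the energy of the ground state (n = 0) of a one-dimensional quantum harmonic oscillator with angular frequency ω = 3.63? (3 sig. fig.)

E = 1.82

Using E_n = (n + ½)ℏω: E_0 = 0.5 × 3.63 = 1.815.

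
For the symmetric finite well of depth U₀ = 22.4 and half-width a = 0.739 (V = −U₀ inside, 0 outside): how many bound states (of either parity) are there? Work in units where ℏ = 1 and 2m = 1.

N = 3

Define the well-strength parameter z₀ = (a/ℏ)√(2mU₀) = 0.739 × √(2·0.5·22.4) = 3.498.
The even/odd transcendental equations gain one root per π/2 in z₀, giving N = 1 + ⌊2z₀/π⌋ = 1 + ⌊2.227⌋ = 3.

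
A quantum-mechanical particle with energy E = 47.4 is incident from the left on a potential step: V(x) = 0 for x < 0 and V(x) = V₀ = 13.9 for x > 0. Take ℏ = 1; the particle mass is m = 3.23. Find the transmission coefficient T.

T = 0.993

On each side the TISE gives plane waves with k = √(2m(E − V))/ℏ: k₁ = √(2·3.23·47.4) = 17.50, k₂ = √(2·3.23·33.5) = 14.71.
Matching ψ and ψ′ at x = 0 gives r = (k₁ − k₂)/(k₁ + k₂), so R = r² = 0.007491 and T = 1 − R = 0.9925.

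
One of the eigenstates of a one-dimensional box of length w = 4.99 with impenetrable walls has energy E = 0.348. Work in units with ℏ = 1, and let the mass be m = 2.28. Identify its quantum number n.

For an infinite well E_n = n²π²ℏ²/(2mw²), so n = (w/πℏ)√(2mE).
n = (4.99/π) × √(2 × 2.28 × 0.348) = 2.001 → n = 2.

n = 2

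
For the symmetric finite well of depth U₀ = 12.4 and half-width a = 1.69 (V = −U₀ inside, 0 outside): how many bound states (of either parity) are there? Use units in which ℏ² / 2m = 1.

Define the well-strength parameter z₀ = (a/ℏ)√(2mU₀) = 1.69 × √(2·0.5·12.4) = 5.951.
A new bound state (alternating even/odd) appears each time z₀ passes a multiple of π/2, so N = ⌊2z₀/π⌋ + 1 = ⌊3.789⌋ + 1 = 4.

N = 4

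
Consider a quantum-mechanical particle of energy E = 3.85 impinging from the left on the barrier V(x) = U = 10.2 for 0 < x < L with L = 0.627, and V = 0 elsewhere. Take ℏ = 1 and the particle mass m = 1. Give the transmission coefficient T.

Since E < U the interior solution is evanescent with decay constant κ = √(2m(U − E))/ℏ = 3.564.
κL = 2.234, sinh(κL) = 4.617.
Matching ψ, ψ′ at both faces gives T = [1 + U² sinh²(κL) / (4E(U − E))]⁻¹ = 1/23.68 = 0.0422.

T = 0.0422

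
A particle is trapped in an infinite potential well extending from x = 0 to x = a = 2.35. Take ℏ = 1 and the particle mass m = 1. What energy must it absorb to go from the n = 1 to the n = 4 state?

ΔE = 13.4

E_n = n²π²ℏ²/(2ma²), so ΔE = (4² − 1²) π²ℏ²/(2ma²).
ΔE = 15 × π² / (2 × 1 × 2.35²) = 13.40.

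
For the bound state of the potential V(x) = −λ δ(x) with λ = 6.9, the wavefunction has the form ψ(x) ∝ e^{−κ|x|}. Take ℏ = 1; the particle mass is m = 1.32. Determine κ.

κ = 9.11

Integrate −(ℏ²/2m)ψ'' − λδ(x)ψ = Eψ from −ε to +ε: the ψ'' term gives ψ'(0⁺) − ψ'(0⁻) and the δ term gives −(2mλ/ℏ²)ψ(0).
With ψ ∝ e^{−κ|x|} this yields −2κ = −2mλ/ℏ², so κ = mλ/ℏ² = 9.108.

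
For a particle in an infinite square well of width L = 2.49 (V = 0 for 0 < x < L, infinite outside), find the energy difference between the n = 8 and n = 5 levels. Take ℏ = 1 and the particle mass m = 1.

E_n = n²π²ℏ²/(2mL²), so ΔE = (8² − 5²) π²ℏ²/(2mL²).
ΔE = 39 × π² / (2 × 1 × 2.49²) = 31.04.

ΔE = 31.0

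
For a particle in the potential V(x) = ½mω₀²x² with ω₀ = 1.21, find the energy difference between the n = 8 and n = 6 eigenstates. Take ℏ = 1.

ΔE = 2.42

E_n = ℏω₀(n + ½), so ΔE = (8 − 6) ℏω₀ = 2 × 1.21 = 2.420.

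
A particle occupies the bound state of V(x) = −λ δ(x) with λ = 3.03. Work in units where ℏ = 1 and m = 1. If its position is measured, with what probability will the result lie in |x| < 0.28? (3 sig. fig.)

The normalised bound state is ψ = √κ e^{−κ|x|} with κ = mλ/ℏ² = 3.030.
P(|x| < d) = ∫_{−d}^{d} κ e^{−2κ|x|} dx = 1 − e^{−2κd} = 1 − e^{−1.697} = 0.8167.

P = 0.817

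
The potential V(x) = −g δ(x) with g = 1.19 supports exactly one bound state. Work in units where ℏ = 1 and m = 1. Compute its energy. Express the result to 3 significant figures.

For x ≠ 0 the bound state is ψ ∝ e^{−κ|x|}; integrating the TISE across the delta gives the cusp condition 2κ = 2mg/ℏ², so κ = 1.190.
Then E = −ℏ²κ²/(2m) = −mg²/(2ℏ²) = -0.7081.

E = -0.708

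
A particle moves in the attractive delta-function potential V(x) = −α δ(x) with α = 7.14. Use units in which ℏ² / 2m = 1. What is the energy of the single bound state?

E = -12.7

For x ≠ 0 the bound state is ψ ∝ e^{−κ|x|}; integrating the TISE across the delta gives the cusp condition 2κ = 2mα/ℏ², so κ = 3.570.
Then E = −ℏ²κ²/(2m) = −mα²/(2ℏ²) = -12.74.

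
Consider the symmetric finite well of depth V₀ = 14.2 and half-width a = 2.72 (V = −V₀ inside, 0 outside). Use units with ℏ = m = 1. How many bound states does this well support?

The dimensionless depth is z₀ = a√(2mV₀)/ℏ = 2.72 × √(28.40) = 14.50.
A new bound state (alternating even/odd) appears each time z₀ passes a multiple of π/2, so N = ⌊2z₀/π⌋ + 1 = ⌊9.228⌋ + 1 = 10.

N = 10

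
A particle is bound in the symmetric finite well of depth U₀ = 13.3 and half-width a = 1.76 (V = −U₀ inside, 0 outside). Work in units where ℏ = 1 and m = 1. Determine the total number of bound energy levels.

Define the well-strength parameter z₀ = (a/ℏ)√(2mU₀) = 1.76 × √(2·1·13.3) = 9.077.
The even/odd transcendental equations gain one root per π/2 in z₀, giving N = 1 + ⌊2z₀/π⌋ = 1 + ⌊5.779⌋ = 6.

N = 6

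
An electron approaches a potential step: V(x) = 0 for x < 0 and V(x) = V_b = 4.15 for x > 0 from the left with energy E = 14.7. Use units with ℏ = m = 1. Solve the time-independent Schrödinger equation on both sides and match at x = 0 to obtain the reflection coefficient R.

R = 0.00685

The wavenumbers are k₁ = √(2mE)/ℏ = 5.422 on the left and k₂ = √(2m(E − V_b))/ℏ = 4.593 on the right.
Continuity of ψ and ψ′ at the step yields the reflection amplitude r = (k₁ − k₂)/(k₁ + k₂) = 0.08274; thus R = |r|² = 0.006846, T = 0.9932.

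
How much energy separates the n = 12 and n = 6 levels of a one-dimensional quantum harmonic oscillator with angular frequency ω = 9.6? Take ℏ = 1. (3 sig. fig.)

E_n = ℏω(n + ½), so ΔE = (12 − 6) ℏω = 6 × 9.6 = 57.60.

ΔE = 57.6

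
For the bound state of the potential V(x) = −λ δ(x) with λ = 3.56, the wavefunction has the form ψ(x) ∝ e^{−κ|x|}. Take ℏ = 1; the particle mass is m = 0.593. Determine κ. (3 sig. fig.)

κ = 2.11

Integrating the TISE across x = 0 gives the cusp condition ψ'(0⁺) − ψ'(0⁻) = −(2mλ/ℏ²)ψ(0).
With ψ ∝ e^{−κ|x|} this yields −2κ = −2mλ/ℏ², so κ = mλ/ℏ² = 2.111.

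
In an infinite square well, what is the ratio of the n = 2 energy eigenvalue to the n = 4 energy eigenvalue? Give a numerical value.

Since E_n ∝ n², the ratio is (2/4)² = 0.25.

0.25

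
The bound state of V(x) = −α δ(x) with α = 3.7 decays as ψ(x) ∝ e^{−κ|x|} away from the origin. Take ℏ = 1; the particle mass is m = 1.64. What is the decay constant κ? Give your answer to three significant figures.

Integrate −(ℏ²/2m)ψ'' − αδ(x)ψ = Eψ from −ε to +ε: the ψ'' term gives ψ'(0⁺) − ψ'(0⁻) and the δ term gives −(2mα/ℏ²)ψ(0).
With ψ ∝ e^{−κ|x|} this yields −2κ = −2mα/ℏ², so κ = mα/ℏ² = 6.068.

κ = 6.07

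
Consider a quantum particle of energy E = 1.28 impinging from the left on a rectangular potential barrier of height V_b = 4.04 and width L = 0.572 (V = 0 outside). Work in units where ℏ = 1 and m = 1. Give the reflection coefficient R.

E < V_b: inside the barrier ψ ∝ e^{±κx} with κ = √(2m(V_b − E))/ℏ = 2.349.
κL = 1.344, sinh(κL) = 1.787.
Matching ψ, ψ′ at both faces gives T = [1 + V_b² sinh²(κL) / (4E(V_b − E))]⁻¹ = 1/4.687 = 0.213.
R = 1 − T = 0.787.

R = 0.787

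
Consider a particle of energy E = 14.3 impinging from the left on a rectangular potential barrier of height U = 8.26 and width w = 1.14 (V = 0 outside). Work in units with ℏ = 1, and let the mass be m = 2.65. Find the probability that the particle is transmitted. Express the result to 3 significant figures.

E > U: inside the barrier k₂ = √(2m(E − U))/ℏ = 5.658, k₂w = 6.450.
T = [1 + U² sin²(k₂w) / (4E(E − U))]⁻¹ = 1/1.005 = 0.995.

T = 0.995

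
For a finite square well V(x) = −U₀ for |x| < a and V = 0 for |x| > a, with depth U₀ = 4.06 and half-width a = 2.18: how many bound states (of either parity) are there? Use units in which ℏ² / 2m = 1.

Define the well-strength parameter z₀ = (a/ℏ)√(2mU₀) = 2.18 × √(2·0.5·4.06) = 4.393.
The even/odd transcendental equations gain one root per π/2 in z₀, giving N = 1 + ⌊2z₀/π⌋ = 1 + ⌊2.796⌋ = 3.

N = 3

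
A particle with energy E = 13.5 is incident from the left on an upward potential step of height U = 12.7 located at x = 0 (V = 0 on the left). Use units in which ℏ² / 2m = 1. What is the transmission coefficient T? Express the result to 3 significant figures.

On each side the TISE gives plane waves with k = √(2m(E − V))/ℏ: k₁ = √(2·½·13.5) = 3.674, k₂ = √(2·½·0.8) = 0.8944.
Continuity of ψ and ψ′ at the step yields the reflection amplitude r = (k₁ − k₂)/(k₁ + k₂) = 0.6085; thus R = |r|² = 0.3702, T = 0.6298.

T = 0.630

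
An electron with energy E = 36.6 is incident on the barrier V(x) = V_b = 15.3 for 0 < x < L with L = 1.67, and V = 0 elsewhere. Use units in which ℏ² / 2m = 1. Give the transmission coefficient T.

T = 0.932

E > V_b: inside the barrier k₂ = √(2m(E − V_b))/ℏ = 4.615, k₂L = 7.707.
T = [1 + V_b² sin²(k₂L) / (4E(E − V_b))]⁻¹ = 1/1.073 = 0.932.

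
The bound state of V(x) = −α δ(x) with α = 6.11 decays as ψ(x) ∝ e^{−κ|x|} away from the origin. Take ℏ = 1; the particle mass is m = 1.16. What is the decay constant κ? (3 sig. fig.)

Integrate −(ℏ²/2m)ψ'' − αδ(x)ψ = Eψ from −ε to +ε: the ψ'' term gives ψ'(0⁺) − ψ'(0⁻) and the δ term gives −(2mα/ℏ²)ψ(0).
With ψ ∝ e^{−κ|x|} this yields −2κ = −2mα/ℏ², so κ = mα/ℏ² = 7.088.

κ = 7.09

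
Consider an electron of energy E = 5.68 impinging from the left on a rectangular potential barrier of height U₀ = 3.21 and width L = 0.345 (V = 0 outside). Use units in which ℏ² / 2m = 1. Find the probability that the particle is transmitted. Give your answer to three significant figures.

T = 0.953

Above the barrier the interior wavenumber is k₂ = √(2m(E − U₀))/ℏ = 1.572, giving phase k₂L = 0.5422.
Matching at both interfaces gives T⁻¹ = 1 + U₀² sin²(k₂L) / [4E(E − U₀)] = 1.049, hence T = 0.953.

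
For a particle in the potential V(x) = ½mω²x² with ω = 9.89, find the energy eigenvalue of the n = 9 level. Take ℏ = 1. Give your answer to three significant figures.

E = 94.0

Using E_n = (n + ½)ℏω: E_9 = 9.5 × 9.89 = 93.96.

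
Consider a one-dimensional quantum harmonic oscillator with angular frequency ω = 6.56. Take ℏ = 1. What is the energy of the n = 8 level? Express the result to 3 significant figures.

E = 55.8

The oscillator eigenvalues are E_n = ℏω(n + ½), so E_8 = 6.56 × 8.5 = 55.76.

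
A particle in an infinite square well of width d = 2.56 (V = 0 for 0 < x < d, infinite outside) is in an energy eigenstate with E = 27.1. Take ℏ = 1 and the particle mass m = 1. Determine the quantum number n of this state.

For an infinite well E_n = n²π²ℏ²/(2md²), so n = (d/πℏ)√(2mE).
n = (2.56/π) × √(2 × 1 × 27.1) = 5.999 → n = 6.

n = 6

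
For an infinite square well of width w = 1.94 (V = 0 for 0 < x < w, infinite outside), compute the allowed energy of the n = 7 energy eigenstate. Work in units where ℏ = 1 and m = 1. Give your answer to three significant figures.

Requiring ψ(0) = ψ(w) = 0 quantises k = nπ/w, hence E_n = ℏ²k²/2m = n²π²ℏ²/(2mw²).
E_7 = 7² × π² / (2 × 1 × 1.94²) = 64.25.

E = 64.2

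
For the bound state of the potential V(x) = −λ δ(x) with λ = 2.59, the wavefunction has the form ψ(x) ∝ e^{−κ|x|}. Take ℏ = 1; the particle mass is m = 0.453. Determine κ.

κ = 1.17

Integrate −(ℏ²/2m)ψ'' − λδ(x)ψ = Eψ from −ε to +ε: the ψ'' term gives ψ'(0⁺) − ψ'(0⁻) and the δ term gives −(2mλ/ℏ²)ψ(0).
With ψ ∝ e^{−κ|x|} this yields −2κ = −2mλ/ℏ², so κ = mλ/ℏ² = 1.173.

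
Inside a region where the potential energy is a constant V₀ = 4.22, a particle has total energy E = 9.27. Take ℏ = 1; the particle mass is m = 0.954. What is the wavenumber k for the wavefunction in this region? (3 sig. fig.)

k = 3.10

With E > V₀ the solution is oscillatory, ψ ∝ e^{±ikx} with k = √(2m(E − V₀))/ℏ.
k = √(2 × 0.954 × 5.05) = 3.104.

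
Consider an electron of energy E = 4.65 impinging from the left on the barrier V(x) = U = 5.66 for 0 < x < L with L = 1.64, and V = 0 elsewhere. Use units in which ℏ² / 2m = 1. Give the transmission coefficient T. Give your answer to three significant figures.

T = 0.0856

E < U: inside the barrier ψ ∝ e^{±κx} with κ = √(2m(U − E))/ℏ = 1.005.
κL = 1.648, sinh(κL) = 2.503.
Matching ψ, ψ′ at both faces gives T = [1 + U² sinh²(κL) / (4E(U − E))]⁻¹ = 1/11.68 = 0.0856.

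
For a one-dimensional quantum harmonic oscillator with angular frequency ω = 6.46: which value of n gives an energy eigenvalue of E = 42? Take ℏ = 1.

Invert E_n = (n + ½)ℏω: n = E/ℏω − ½ = 6.002, so n = 6.

n = 6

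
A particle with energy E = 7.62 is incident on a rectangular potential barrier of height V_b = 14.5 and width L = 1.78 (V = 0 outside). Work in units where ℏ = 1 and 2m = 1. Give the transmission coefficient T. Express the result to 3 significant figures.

T = 0.000351

E < V_b: inside the barrier ψ ∝ e^{±κx} with κ = √(2m(V_b − E))/ℏ = 2.623.
κL = 4.669, sinh(κL) = 53.29.
Matching ψ, ψ′ at both faces gives T = [1 + V_b² sinh²(κL) / (4E(V_b − E))]⁻¹ = 1/2848 = 0.000351.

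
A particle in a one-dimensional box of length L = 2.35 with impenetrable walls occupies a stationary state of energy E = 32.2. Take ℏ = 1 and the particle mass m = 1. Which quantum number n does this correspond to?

For an infinite well E_n = n²π²ℏ²/(2mL²), so n = (L/πℏ)√(2mE).
n = (2.35/π) × √(2 × 1 × 32.2) = 6.003 → n = 6.

n = 6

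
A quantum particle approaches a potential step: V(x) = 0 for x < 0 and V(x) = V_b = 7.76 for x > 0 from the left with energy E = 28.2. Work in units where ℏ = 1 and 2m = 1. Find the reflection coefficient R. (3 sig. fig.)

R = 0.00645

The wavenumbers are k₁ = √(2mE)/ℏ = 5.310 on the left and k₂ = √(2m(E − V_b))/ℏ = 4.521 on the right.
Matching ψ and ψ′ at x = 0 gives r = (k₁ − k₂)/(k₁ + k₂), so R = r² = 0.006446 and T = 1 − R = 0.9936.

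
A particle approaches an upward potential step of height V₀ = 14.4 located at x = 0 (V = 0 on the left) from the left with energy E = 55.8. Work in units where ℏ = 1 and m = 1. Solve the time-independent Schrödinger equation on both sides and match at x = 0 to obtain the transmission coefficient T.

T = 0.994

On each side the TISE gives plane waves with k = √(2m(E − V))/ℏ: k₁ = √(2·1·55.8) = 10.56, k₂ = √(2·1·41.4) = 9.099.
Continuity of ψ and ψ′ at the step yields the reflection amplitude r = (k₁ − k₂)/(k₁ + k₂) = 0.07449; thus R = |r|² = 0.005548, T = 0.9945.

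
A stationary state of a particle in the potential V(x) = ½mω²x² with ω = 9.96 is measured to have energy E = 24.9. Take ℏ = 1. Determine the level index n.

E_n = ℏω(n + ½) ⇒ n = E/(ℏω) − ½ = 24.9/9.96 − 0.5 = 2.000 → n = 2.

n = 2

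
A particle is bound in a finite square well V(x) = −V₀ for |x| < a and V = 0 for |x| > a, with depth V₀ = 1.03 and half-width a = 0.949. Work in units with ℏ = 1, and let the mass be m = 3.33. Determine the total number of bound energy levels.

Define the well-strength parameter z₀ = (a/ℏ)√(2mV₀) = 0.949 × √(2·3.33·1.03) = 2.486.
The even/odd transcendental equations gain one root per π/2 in z₀, giving N = 1 + ⌊2z₀/π⌋ = 1 + ⌊1.582⌋ = 2.

N = 2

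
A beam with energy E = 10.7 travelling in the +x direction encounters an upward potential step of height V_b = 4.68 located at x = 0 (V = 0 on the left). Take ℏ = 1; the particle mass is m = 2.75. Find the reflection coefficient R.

R = 0.0204

On each side the TISE gives plane waves with k = √(2m(E − V))/ℏ: k₁ = √(2·2.75·10.7) = 7.671, k₂ = √(2·2.75·6.02) = 5.754.
Continuity of ψ and ψ′ at the step yields the reflection amplitude r = (k₁ − k₂)/(k₁ + k₂) = 0.1428; thus R = |r|² = 0.02039, T = 0.9796.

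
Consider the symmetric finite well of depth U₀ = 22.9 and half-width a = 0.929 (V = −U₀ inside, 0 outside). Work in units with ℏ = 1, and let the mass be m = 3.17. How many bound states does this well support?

The dimensionless depth is z₀ = a√(2mU₀)/ℏ = 0.929 × √(145.2) = 11.19.
A new bound state (alternating even/odd) appears each time z₀ passes a multiple of π/2, so N = ⌊2z₀/π⌋ + 1 = ⌊7.126⌋ + 1 = 8.

N = 8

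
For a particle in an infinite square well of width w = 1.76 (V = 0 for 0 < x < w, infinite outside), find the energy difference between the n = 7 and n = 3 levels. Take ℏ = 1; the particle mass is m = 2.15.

ΔE = 29.6

E_n = n²π²ℏ²/(2mw²), so ΔE = (7² − 3²) π²ℏ²/(2mw²).
ΔE = 40 × π² / (2 × 2.15 × 1.76²) = 29.64.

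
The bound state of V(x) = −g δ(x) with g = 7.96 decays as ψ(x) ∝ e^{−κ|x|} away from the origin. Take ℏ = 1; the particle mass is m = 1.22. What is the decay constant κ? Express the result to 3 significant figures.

Integrating the TISE across x = 0 gives the cusp condition ψ'(0⁺) − ψ'(0⁻) = −(2mg/ℏ²)ψ(0).
With ψ ∝ e^{−κ|x|} this yields −2κ = −2mg/ℏ², so κ = mg/ℏ² = 9.711.

κ = 9.71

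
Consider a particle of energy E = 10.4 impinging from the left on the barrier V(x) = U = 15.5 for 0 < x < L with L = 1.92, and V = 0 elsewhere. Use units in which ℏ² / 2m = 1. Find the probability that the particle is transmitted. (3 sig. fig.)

T = 0.000605

Since E < U the interior solution is evanescent with decay constant κ = √(2m(U − E))/ℏ = 2.258.
κL = 4.336, sinh(κL) = 38.19.
The exact tunnelling result is T⁻¹ = 1 + U² sinh²(κL) / [4E(U − E)] = 1653, so T = 0.000605.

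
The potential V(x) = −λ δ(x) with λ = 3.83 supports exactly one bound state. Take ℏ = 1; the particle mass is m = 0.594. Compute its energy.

The bound state is ψ(x) = √κ e^{−κ|x|}. The derivative jump ψ'(0⁺) − ψ'(0⁻) = −(2mλ/ℏ²)ψ(0) fixes κ = mλ/ℏ² = 2.275.
Then E = −ℏ²κ²/(2m) = −mλ²/(2ℏ²) = -4.357.

E = -4.36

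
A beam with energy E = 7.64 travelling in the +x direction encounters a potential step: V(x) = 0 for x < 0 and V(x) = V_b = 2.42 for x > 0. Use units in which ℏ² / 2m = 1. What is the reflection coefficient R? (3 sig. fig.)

R = 0.00901

The wavenumbers are k₁ = √(2mE)/ℏ = 2.764 on the left and k₂ = √(2m(E − V_b))/ℏ = 2.285 on the right.
Continuity of ψ and ψ′ at the step yields the reflection amplitude r = (k₁ − k₂)/(k₁ + k₂) = 0.09494; thus R = |r|² = 0.009013, T = 0.9910.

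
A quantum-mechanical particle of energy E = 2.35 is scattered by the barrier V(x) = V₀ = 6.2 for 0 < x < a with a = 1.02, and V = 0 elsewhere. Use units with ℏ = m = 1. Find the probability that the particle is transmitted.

T = 0.0130

Since E < V₀ the interior solution is evanescent with decay constant κ = √(2m(V₀ − E))/ℏ = 2.775.
κa = 2.830, sinh(κa) = 8.446.
The exact tunnelling result is T⁻¹ = 1 + V₀² sinh²(κa) / [4E(V₀ − E)] = 76.78, so T = 0.0130.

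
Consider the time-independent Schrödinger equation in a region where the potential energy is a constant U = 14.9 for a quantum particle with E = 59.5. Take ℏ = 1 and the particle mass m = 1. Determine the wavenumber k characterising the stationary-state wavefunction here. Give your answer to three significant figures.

With E > U the solution is oscillatory, ψ ∝ e^{±ikx} with k = √(2m(E − U))/ℏ.
k = √(2 × 1 × 44.6) = 9.445.

k = 9.44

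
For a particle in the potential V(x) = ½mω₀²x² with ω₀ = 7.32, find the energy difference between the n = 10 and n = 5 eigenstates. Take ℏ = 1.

ΔE = 36.6

E_n = ℏω₀(n + ½), so ΔE = (10 − 5) ℏω₀ = 5 × 7.32 = 36.60.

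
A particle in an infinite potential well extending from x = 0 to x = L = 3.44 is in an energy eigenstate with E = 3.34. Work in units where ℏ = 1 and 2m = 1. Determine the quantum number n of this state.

n = 2

From E_n = n²π²ℏ²/(2mL²) invert to n = √(2mL²E)/(πℏ).
n = (3.44/π) × √(2 × 0.5 × 3.34) = 2.001 → n = 2.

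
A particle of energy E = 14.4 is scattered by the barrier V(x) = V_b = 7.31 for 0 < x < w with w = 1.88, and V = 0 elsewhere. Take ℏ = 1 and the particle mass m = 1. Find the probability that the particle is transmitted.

T = 0.937

Above the barrier the interior wavenumber is k₂ = √(2m(E − V_b))/ℏ = 3.766, giving phase k₂w = 7.079.
T = [1 + V_b² sin²(k₂w) / (4E(E − V_b))]⁻¹ = 1/1.067 = 0.937.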